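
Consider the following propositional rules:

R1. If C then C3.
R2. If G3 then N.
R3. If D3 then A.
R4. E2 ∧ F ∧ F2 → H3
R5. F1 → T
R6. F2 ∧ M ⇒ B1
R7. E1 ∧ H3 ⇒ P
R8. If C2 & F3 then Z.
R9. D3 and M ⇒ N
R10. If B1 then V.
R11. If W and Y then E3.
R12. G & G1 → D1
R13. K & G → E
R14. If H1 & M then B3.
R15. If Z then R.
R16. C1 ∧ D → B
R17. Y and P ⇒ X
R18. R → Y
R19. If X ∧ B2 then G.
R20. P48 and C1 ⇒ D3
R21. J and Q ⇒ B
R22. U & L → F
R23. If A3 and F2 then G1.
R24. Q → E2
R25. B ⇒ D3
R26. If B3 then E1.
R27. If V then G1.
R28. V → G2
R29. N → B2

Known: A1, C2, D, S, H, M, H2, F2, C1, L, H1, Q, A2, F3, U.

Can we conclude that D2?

Forward chaining from the given facts derives: B1, Z, V, B3, R, B, Y, F, E2, D3, E1, G1, G2, A, H3, P, N, X, B2, G, D1.
No rule has D2 as its conclusion, and it is not among the given facts.

No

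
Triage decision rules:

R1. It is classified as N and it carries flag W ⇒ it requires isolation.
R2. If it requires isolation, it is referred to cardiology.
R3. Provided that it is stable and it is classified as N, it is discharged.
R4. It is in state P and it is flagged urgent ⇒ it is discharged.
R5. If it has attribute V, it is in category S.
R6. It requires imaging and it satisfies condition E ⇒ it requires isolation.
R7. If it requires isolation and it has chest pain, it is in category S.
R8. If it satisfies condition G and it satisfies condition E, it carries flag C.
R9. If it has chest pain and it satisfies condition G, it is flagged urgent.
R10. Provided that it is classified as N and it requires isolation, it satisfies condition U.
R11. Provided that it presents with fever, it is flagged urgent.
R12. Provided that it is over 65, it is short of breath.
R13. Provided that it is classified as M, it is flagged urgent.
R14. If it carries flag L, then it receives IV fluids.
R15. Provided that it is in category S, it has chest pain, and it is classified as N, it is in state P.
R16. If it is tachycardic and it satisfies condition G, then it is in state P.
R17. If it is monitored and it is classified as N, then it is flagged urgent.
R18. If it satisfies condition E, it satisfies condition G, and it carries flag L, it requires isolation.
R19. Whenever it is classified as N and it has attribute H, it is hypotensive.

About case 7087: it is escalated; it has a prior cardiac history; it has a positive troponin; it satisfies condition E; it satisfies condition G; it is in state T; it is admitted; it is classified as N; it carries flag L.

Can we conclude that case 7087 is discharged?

Forward chaining from the given facts derives: carries flag C, receives IV fluids, requires isolation, is referred to cardiology, satisfies condition U.
Rules concluding "it is discharged": R3 needs "it is stable"; R4 needs "it is in state P" — none of these are established.

No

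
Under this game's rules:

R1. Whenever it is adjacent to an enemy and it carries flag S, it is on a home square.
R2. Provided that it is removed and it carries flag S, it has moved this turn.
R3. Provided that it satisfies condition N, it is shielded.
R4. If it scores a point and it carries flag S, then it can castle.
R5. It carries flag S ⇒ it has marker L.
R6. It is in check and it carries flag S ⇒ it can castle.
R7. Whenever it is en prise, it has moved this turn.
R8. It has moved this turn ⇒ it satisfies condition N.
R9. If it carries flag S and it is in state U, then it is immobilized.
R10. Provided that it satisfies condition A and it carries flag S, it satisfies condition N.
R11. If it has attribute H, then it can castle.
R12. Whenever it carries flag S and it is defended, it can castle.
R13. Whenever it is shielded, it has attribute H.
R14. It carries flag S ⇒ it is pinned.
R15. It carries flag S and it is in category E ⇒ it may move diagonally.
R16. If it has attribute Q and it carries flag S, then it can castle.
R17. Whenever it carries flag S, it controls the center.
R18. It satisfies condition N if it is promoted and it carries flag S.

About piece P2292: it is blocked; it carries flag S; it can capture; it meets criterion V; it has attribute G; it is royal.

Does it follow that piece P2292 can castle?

No

Forward chaining from the given facts derives: has marker L, is pinned, controls the center.
Rules concluding "it can castle": R4 needs "it scores a point"; R6 needs "it is in check"; R11 needs "it has attribute H"; R12 needs "it is defended"; R16 needs "it has attribute Q" — none of these are established.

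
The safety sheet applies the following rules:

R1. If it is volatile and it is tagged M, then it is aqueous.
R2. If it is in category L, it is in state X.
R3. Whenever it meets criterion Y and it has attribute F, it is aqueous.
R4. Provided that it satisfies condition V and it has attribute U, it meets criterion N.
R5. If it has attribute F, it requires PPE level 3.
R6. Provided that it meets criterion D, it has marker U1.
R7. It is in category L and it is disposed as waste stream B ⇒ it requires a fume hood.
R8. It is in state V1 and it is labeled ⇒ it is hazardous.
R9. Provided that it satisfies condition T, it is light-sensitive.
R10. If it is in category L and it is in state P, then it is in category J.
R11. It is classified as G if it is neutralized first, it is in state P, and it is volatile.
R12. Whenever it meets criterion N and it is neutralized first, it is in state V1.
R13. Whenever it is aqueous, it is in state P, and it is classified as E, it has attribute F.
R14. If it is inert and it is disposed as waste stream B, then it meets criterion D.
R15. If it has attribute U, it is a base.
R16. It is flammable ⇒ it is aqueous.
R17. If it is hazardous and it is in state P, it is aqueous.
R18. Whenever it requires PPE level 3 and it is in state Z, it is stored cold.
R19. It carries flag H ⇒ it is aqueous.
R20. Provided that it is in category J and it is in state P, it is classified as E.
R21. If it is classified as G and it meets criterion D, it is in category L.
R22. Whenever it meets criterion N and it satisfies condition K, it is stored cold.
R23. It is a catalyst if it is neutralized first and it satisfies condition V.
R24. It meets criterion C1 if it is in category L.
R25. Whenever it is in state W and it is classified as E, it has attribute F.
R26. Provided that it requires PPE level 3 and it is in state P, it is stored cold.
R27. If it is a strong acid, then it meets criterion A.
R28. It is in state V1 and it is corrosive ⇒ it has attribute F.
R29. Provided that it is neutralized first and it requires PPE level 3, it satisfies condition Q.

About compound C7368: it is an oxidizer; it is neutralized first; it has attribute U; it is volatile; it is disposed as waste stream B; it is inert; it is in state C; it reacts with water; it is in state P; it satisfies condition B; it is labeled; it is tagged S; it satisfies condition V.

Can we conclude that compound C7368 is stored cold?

Yes

By R4 (it satisfies condition V, it has attribute U): it meets criterion N.
By R11 (it is neutralized first, it is in state P, it is volatile): it is classified as G.
By R12 (it meets criterion N, it is neutralized first): it is in state V1.
By R14 (it is inert, it is disposed as waste stream B): it meets criterion D.
By R21 (it is classified as G, it meets criterion D): it is in category L.
By R8 (it is in state V1, it is labeled): it is hazardous.
By R10 (it is in category L, it is in state P): it is in category J.
By R17 (it is hazardous, it is in state P): it is aqueous.
By R20 (it is in category J, it is in state P): it is classified as E.
By R13 (it is aqueous, it is in state P, it is classified as E): it has attribute F.
By R5 (it has attribute F): it requires PPE level 3.
By R26 (it requires PPE level 3, it is in state P): it is stored cold.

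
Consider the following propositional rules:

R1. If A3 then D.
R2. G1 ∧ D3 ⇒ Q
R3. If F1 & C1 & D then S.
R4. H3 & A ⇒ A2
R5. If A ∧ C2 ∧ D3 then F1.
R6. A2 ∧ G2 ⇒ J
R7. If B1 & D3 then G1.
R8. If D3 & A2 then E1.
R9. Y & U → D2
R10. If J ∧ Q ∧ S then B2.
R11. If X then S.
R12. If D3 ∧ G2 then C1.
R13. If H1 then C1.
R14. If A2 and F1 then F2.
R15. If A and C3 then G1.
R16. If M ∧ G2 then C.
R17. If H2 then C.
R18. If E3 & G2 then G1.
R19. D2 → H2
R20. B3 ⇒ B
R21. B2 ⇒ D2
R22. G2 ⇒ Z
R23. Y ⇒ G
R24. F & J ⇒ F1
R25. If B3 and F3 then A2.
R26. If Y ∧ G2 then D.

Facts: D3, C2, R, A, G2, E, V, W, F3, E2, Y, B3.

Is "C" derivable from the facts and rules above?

No

Forward chaining from the given facts derives: F1, C1, B, Z, G, A2, D, S, J, E1, F2.
Rules concluding C: R16 needs M; R17 needs H2 — none of these are established.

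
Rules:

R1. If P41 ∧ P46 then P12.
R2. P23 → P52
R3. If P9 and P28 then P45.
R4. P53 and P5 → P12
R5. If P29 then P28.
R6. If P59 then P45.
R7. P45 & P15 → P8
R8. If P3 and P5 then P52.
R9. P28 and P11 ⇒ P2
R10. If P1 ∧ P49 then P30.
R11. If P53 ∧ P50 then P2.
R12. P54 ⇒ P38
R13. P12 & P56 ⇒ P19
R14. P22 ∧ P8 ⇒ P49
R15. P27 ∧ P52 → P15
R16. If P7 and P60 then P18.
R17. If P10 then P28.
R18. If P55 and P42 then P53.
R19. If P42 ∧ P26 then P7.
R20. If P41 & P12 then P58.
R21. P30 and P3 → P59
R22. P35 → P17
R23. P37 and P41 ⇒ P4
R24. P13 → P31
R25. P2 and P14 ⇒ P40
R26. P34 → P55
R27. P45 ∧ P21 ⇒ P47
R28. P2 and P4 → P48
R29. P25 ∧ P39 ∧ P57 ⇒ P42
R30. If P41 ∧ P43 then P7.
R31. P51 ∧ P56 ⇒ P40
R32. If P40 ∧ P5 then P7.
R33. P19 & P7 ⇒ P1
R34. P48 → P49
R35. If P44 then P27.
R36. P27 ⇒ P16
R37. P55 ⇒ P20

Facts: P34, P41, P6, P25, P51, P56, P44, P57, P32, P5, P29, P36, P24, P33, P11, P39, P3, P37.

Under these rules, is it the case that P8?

P28  (by R5: P29)
P52  (by R8: P3, P5)
P2  (by R9: P28, P11)
P4  (by R23: P37, P41)
P55  (by R26: P34)
P48  (by R28: P2, P4)
P42  (by R29: P25, P39, P57)
P40  (by R31: P51, P56)
P7  (by R32: P40, P5)
P49  (by R34: P48)
P27  (by R35: P44)
P15  (by R15: P27, P52)
P53  (by R18: P55, P42)
P12  (by R4: P53, P5)
P19  (by R13: P12, P56)
P1  (by R33: P19, P7)
P30  (by R10: P1, P49)
P59  (by R21: P30, P3)
P45  (by R6: P59)
P8  (by R7: P45, P15)

Yes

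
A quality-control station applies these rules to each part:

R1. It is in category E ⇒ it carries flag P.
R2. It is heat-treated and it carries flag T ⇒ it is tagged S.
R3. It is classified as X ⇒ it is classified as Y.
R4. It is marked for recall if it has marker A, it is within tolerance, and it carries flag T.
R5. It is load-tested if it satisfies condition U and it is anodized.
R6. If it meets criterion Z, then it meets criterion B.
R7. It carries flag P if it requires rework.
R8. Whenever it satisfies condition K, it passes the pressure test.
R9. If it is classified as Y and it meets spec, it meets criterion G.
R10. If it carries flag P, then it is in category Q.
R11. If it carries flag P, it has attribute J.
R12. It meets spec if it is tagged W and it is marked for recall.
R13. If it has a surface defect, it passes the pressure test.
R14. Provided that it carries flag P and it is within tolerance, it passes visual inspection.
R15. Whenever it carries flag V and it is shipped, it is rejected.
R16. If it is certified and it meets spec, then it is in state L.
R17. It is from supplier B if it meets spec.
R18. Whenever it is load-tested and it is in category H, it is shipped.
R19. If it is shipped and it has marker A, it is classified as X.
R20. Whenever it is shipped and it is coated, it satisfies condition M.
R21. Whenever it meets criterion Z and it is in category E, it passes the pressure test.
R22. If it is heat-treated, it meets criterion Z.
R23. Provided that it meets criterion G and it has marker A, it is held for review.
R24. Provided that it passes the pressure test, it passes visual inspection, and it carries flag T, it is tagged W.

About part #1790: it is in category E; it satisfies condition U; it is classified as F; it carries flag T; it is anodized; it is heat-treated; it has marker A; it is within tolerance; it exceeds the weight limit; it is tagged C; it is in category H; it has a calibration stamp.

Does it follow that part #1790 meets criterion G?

Yes

By R1 (it is in category E): it carries flag P.
By R4 (it has marker A, it is within tolerance, it carries flag T): it is marked for recall.
By R5 (it satisfies condition U, it is anodized): it is load-tested.
By R14 (it carries flag P, it is within tolerance): it passes visual inspection.
By R18 (it is load-tested, it is in category H): it is shipped.
By R19 (it is shipped, it has marker A): it is classified as X.
By R22 (it is heat-treated): it meets criterion Z.
By R3 (it is classified as X): it is classified as Y.
By R21 (it meets criterion Z, it is in category E): it passes the pressure test.
By R24 (it passes the pressure test, it passes visual inspection, it carries flag T): it is tagged W.
By R12 (it is tagged W, it is marked for recall): it meets spec.
By R9 (it is classified as Y, it meets spec): it meets criterion G.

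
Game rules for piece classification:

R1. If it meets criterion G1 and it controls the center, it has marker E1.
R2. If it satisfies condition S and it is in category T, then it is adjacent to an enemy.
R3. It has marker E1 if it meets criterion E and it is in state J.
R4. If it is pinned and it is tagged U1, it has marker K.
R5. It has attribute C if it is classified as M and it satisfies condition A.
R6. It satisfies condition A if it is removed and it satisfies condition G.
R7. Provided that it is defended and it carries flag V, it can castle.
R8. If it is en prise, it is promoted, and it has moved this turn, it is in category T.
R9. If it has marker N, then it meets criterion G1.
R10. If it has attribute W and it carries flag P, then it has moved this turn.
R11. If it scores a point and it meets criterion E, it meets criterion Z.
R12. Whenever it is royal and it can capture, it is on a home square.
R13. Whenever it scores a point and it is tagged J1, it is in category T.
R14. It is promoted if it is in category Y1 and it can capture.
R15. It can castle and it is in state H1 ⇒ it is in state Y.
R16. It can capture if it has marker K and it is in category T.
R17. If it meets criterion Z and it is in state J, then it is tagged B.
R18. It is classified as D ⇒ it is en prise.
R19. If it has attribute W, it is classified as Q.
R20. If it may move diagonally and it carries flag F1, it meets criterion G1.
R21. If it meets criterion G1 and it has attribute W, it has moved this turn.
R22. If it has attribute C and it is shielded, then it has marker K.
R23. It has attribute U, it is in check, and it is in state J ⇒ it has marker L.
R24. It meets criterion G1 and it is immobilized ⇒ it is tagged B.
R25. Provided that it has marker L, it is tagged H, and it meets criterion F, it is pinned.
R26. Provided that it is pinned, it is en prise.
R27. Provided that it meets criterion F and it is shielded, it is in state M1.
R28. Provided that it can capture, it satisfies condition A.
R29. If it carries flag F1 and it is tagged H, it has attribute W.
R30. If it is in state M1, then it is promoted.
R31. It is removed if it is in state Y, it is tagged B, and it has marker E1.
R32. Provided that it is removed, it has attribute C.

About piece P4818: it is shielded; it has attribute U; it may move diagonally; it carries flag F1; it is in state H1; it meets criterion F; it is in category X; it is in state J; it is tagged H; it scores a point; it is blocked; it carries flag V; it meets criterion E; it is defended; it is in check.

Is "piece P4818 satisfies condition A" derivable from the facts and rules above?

Yes

By R3 (it meets criterion E, it is in state J): it has marker E1.
By R7 (it is defended, it carries flag V): it can castle.
By R11 (it scores a point, it meets criterion E): it meets criterion Z.
By R15 (it can castle, it is in state H1): it is in state Y.
By R17 (it meets criterion Z, it is in state J): it is tagged B.
By R20 (it may move diagonally, it carries flag F1): it meets criterion G1.
By R23 (it has attribute U, it is in check, it is in state J): it has marker L.
By R25 (it has marker L, it is tagged H, it meets criterion F): it is pinned.
By R26 (it is pinned): it is en prise.
By R27 (it meets criterion F, it is shielded): it is in state M1.
By R29 (it carries flag F1, it is tagged H): it has attribute W.
By R30 (it is in state M1): it is promoted.
By R31 (it is in state Y, it is tagged B, it has marker E1): it is removed.
By R32 (it is removed): it has attribute C.
By R21 (it meets criterion G1, it has attribute W): it has moved this turn.
By R22 (it has attribute C, it is shielded): it has marker K.
By R8 (it is en prise, it is promoted, it has moved this turn): it is in category T.
By R16 (it has marker K, it is in category T): it can capture.
By R28 (it can capture): it satisfies condition A.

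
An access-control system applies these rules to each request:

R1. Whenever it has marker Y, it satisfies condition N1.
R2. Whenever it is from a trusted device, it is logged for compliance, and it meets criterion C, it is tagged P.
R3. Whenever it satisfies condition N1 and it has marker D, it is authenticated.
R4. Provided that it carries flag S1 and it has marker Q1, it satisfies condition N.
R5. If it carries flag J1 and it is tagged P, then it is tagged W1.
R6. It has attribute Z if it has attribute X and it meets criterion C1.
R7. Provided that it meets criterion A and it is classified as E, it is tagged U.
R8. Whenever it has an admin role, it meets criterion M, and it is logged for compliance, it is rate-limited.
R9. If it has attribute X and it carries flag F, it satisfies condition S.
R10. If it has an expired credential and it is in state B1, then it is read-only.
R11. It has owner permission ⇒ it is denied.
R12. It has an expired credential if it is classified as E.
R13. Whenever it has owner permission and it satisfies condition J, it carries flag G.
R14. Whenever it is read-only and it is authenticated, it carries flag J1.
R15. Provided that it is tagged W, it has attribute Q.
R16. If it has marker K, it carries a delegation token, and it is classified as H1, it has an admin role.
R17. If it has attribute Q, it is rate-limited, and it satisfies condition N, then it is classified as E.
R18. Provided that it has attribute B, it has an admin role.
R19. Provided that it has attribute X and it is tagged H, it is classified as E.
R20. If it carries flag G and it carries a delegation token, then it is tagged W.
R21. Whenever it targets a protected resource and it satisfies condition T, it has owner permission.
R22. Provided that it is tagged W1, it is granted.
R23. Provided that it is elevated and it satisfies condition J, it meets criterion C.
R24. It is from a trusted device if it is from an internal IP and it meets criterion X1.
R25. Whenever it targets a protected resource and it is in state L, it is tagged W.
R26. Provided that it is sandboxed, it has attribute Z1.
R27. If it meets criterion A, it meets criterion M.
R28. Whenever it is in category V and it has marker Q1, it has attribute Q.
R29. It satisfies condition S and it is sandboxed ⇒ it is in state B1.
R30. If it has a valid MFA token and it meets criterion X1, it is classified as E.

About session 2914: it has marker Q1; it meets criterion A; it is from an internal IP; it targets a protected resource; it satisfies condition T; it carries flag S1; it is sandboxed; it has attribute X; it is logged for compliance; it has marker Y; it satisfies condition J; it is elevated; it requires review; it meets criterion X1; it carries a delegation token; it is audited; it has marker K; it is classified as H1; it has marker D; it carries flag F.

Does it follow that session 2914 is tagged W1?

By R1 (it has marker Y): it satisfies condition N1.
By R3 (it satisfies condition N1, it has marker D): it is authenticated.
By R4 (it carries flag S1, it has marker Q1): it satisfies condition N.
By R9 (it has attribute X, it carries flag F): it satisfies condition S.
By R16 (it has marker K, it carries a delegation token, it is classified as H1): it has an admin role.
By R21 (it targets a protected resource, it satisfies condition T): it has owner permission.
By R23 (it is elevated, it satisfies condition J): it meets criterion C.
By R24 (it is from an internal IP, it meets criterion X1): it is from a trusted device.
By R27 (it meets criterion A): it meets criterion M.
By R29 (it satisfies condition S, it is sandboxed): it is in state B1.
By R2 (it is from a trusted device, it is logged for compliance, it meets criterion C): it is tagged P.
By R8 (it has an admin role, it meets criterion M, it is logged for compliance): it is rate-limited.
By R13 (it has owner permission, it satisfies condition J): it carries flag G.
By R20 (it carries flag G, it carries a delegation token): it is tagged W.
By R15 (it is tagged W): it has attribute Q.
By R17 (it has attribute Q, it is rate-limited, it satisfies condition N): it is classified as E.
By R12 (it is classified as E): it has an expired credential.
By R10 (it has an expired credential, it is in state B1): it is read-only.
By R14 (it is read-only, it is authenticated): it carries flag J1.
By R5 (it carries flag J1, it is tagged P): it is tagged W1.

Yes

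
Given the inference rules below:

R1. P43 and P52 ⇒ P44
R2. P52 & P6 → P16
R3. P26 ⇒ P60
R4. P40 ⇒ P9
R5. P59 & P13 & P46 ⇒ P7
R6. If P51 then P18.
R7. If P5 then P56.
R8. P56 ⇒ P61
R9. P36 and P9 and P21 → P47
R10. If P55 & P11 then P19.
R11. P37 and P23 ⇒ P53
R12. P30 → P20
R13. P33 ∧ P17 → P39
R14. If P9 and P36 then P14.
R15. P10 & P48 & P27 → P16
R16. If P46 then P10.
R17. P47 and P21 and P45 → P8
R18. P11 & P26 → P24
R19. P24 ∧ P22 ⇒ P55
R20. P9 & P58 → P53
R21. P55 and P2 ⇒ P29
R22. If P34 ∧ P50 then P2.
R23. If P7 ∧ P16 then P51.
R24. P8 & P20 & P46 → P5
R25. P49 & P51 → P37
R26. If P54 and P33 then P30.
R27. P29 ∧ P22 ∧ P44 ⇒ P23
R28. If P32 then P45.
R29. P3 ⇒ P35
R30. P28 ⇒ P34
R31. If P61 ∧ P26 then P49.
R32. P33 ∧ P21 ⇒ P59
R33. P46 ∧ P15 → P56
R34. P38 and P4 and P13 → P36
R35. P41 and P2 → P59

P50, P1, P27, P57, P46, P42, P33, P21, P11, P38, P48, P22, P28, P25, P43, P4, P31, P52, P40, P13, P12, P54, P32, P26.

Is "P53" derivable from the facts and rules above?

P44  (by R1: P43, P52)
P9  (by R4: P40)
P10  (by R16: P46)
P24  (by R18: P11, P26)
P55  (by R19: P24, P22)
P30  (by R26: P54, P33)
P45  (by R28: P32)
P34  (by R30: P28)
P59  (by R32: P33, P21)
P36  (by R34: P38, P4, P13)
P7  (by R5: P59, P13, P46)
P47  (by R9: P36, P9, P21)
P20  (by R12: P30)
P16  (by R15: P10, P48, P27)
P8  (by R17: P47, P21, P45)
P2  (by R22: P34, P50)
P51  (by R23: P7, P16)
P5  (by R24: P8, P20, P46)
P56  (by R7: P5)
P61  (by R8: P56)
P29  (by R21: P55, P2)
P23  (by R27: P29, P22, P44)
P49  (by R31: P61, P26)
P37  (by R25: P49, P51)
P53  (by R11: P37, P23)

Yes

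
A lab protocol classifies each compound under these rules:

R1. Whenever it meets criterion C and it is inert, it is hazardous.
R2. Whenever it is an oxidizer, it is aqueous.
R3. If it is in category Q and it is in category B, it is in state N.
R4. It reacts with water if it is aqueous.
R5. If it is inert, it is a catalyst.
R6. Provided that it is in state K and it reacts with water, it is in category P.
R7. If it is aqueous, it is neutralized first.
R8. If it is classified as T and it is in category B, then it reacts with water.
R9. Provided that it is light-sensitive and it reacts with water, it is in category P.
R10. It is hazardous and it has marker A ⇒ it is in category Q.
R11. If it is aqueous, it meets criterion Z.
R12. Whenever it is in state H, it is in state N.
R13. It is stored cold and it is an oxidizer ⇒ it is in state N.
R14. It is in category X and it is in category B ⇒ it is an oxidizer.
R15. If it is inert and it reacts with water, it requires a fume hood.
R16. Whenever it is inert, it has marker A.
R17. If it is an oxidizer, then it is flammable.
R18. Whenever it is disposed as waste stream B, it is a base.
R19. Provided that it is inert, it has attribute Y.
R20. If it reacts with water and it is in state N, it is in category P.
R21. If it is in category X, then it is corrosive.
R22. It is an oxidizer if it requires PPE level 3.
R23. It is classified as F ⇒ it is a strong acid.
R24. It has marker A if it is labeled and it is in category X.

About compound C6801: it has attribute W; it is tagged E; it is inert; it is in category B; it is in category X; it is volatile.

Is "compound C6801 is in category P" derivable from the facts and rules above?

No

Forward chaining from the given facts derives: is a catalyst, is an oxidizer, has marker A, is flammable, has attribute Y, is corrosive, is aqueous, reacts with water, is neutralized first, meets criterion Z, requires a fume hood.
Rules concluding "it is in category P": R6 needs "it is in state K"; R9 needs "it is light-sensitive"; R20 needs "it is in state N" — none of these are established.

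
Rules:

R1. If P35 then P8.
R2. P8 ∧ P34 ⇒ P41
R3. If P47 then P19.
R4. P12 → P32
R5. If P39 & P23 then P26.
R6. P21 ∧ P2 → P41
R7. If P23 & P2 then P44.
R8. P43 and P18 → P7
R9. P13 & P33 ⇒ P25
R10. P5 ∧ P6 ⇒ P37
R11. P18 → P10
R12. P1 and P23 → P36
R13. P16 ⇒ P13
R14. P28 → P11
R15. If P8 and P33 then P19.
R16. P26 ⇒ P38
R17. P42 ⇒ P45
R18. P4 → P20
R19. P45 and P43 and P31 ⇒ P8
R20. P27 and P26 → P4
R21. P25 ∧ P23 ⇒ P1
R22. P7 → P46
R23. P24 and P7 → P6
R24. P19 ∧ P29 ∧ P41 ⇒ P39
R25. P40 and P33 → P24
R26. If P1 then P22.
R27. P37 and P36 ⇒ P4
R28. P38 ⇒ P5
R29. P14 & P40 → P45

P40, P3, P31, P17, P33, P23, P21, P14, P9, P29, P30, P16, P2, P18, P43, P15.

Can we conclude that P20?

P41  (by R6: P21, P2)
P7  (by R8: P43, P18)
P13  (by R13: P16)
P24  (by R25: P40, P33)
P45  (by R29: P14, P40)
P25  (by R9: P13, P33)
P8  (by R19: P45, P43, P31)
P1  (by R21: P25, P23)
P6  (by R23: P24, P7)
P36  (by R12: P1, P23)
P19  (by R15: P8, P33)
P39  (by R24: P19, P29, P41)
P26  (by R5: P39, P23)
P38  (by R16: P26)
P5  (by R28: P38)
P37  (by R10: P5, P6)
P4  (by R27: P37, P36)
P20  (by R18: P4)

Yes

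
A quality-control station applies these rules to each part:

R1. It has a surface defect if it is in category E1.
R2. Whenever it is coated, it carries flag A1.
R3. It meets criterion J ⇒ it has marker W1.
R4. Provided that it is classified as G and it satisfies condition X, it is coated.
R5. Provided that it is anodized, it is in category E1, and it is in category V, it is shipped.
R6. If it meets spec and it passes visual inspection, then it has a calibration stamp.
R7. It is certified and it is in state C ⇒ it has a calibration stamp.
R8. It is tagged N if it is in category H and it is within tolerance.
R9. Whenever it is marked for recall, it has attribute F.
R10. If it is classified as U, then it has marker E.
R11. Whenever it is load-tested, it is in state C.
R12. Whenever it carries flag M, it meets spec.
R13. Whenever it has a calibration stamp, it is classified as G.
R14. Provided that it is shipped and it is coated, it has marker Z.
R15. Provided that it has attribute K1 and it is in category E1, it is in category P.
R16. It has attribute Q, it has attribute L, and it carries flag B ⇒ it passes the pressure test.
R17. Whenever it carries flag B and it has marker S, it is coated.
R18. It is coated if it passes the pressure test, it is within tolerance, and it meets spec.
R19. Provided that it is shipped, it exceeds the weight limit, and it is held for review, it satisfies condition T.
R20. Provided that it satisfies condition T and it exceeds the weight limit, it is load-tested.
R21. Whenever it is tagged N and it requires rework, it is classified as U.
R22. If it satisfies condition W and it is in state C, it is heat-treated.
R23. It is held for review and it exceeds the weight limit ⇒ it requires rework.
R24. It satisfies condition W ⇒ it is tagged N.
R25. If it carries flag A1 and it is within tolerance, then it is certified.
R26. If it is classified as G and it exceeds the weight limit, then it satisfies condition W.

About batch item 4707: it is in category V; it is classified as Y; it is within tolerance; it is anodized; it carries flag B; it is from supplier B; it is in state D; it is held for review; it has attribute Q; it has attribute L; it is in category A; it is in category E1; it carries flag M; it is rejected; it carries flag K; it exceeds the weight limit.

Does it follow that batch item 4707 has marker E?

By R5 (it is anodized, it is in category E1, it is in category V): it is shipped.
By R12 (it carries flag M): it meets spec.
By R16 (it has attribute Q, it has attribute L, it carries flag B): it passes the pressure test.
By R18 (it passes the pressure test, it is within tolerance, it meets spec): it is coated.
By R19 (it is shipped, it exceeds the weight limit, it is held for review): it satisfies condition T.
By R20 (it satisfies condition T, it exceeds the weight limit): it is load-tested.
By R23 (it is held for review, it exceeds the weight limit): it requires rework.
By R2 (it is coated): it carries flag A1.
By R11 (it is load-tested): it is in state C.
By R25 (it carries flag A1, it is within tolerance): it is certified.
By R7 (it is certified, it is in state C): it has a calibration stamp.
By R13 (it has a calibration stamp): it is classified as G.
By R26 (it is classified as G, it exceeds the weight limit): it satisfies condition W.
By R24 (it satisfies condition W): it is tagged N.
By R21 (it is tagged N, it requires rework): it is classified as U.
By R10 (it is classified as U): it has marker E.

Yes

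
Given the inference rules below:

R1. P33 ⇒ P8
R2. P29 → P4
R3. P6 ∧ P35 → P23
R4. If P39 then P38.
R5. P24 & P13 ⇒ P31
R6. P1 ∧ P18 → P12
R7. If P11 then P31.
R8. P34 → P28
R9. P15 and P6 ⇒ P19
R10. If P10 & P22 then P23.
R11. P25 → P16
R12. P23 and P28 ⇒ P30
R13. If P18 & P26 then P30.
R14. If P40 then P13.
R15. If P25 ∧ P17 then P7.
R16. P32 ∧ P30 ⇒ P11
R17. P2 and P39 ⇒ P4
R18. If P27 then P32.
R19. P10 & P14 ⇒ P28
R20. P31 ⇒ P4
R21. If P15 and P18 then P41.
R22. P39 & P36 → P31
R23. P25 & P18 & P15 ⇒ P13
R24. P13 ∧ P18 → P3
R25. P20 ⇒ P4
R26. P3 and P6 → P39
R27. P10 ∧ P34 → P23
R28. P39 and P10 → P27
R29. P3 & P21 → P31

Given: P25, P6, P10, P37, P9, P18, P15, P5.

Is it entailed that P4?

No

Forward chaining from the given facts derives: P19, P16, P41, P13, P3, P39, P27, P38, P32.
Rules concluding P4: R2 needs P29; R17 needs P2; R20 needs P31; R25 needs P20 — none of these are established.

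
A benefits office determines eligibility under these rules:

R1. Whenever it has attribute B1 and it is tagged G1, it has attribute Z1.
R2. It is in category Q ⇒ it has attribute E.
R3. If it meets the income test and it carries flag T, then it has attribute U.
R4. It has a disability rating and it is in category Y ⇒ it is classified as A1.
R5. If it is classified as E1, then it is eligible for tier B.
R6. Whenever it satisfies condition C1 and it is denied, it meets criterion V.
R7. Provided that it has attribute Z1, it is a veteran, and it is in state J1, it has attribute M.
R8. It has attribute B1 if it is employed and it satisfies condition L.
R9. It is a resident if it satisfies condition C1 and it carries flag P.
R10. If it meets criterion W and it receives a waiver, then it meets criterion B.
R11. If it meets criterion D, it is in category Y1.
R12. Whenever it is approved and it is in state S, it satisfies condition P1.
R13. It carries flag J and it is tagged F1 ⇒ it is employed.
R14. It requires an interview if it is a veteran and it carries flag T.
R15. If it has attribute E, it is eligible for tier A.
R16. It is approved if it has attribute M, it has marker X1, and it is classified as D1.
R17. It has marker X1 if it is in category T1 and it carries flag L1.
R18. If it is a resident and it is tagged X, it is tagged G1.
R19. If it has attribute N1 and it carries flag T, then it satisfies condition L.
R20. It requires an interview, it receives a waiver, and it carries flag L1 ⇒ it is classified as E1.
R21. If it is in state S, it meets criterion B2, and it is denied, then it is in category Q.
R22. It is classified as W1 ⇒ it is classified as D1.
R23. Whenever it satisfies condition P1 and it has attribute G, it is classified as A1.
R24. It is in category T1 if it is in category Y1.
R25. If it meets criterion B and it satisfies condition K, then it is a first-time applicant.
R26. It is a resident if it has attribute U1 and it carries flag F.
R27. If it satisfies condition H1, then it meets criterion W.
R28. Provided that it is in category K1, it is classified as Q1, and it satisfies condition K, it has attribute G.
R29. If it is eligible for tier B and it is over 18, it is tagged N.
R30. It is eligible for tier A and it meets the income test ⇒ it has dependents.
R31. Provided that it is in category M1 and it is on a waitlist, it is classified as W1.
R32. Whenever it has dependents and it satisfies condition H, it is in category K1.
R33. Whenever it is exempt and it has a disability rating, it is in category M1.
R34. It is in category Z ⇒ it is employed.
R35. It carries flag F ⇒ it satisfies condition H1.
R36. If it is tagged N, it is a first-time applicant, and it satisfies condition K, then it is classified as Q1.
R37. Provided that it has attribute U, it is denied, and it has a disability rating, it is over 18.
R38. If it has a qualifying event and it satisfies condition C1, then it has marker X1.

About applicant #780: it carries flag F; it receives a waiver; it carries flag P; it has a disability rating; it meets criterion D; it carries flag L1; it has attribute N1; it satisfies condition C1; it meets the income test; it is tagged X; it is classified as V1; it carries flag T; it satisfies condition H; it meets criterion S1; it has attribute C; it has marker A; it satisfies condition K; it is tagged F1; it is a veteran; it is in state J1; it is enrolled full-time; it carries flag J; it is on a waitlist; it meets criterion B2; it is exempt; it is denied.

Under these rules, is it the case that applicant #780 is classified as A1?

No

Forward chaining from the given facts derives: has attribute U, meets criterion V, is a resident, is in category Y1, is employed, requires an interview, is tagged G1, satisfies condition L, is classified as E1, is in category T1, is in category M1, satisfies condition H1, is over 18, is eligible for tier B, has attribute B1, has marker X1, meets criterion W, is tagged N, is classified as W1, has attribute Z1, has attribute M, meets criterion B, is classified as D1, is a first-time applicant, is classified as Q1, is approved.
Rules concluding "it is classified as A1": R4 needs "it is in category Y"; R23 needs "it satisfies condition P1" — none of these are established.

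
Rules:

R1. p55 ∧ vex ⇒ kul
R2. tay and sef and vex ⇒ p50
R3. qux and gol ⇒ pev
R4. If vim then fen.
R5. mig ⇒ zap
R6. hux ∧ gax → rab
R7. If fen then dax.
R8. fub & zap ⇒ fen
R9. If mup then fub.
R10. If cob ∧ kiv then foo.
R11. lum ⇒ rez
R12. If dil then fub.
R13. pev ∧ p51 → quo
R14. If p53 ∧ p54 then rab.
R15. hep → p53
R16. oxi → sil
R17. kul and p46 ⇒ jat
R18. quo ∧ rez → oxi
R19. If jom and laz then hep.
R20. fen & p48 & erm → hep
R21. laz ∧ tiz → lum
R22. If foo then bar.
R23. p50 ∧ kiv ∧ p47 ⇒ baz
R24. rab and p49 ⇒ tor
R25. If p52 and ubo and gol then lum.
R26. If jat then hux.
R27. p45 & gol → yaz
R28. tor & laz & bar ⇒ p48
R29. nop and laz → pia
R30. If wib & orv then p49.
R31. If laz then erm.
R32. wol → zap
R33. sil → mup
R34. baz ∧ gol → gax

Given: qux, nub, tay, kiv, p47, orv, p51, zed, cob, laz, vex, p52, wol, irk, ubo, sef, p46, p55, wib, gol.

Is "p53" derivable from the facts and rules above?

Yes

kul  (by R1: p55, vex)
p50  (by R2: tay, sef, vex)
pev  (by R3: qux, gol)
foo  (by R10: cob, kiv)
quo  (by R13: pev, p51)
jat  (by R17: kul, p46)
bar  (by R22: foo)
baz  (by R23: p50, kiv, p47)
lum  (by R25: p52, ubo, gol)
hux  (by R26: jat)
p49  (by R30: wib, orv)
erm  (by R31: laz)
zap  (by R32: wol)
gax  (by R34: baz, gol)
rab  (by R6: hux, gax)
rez  (by R11: lum)
oxi  (by R18: quo, rez)
tor  (by R24: rab, p49)
p48  (by R28: tor, laz, bar)
sil  (by R16: oxi)
mup  (by R33: sil)
fub  (by R9: mup)
fen  (by R8: fub, zap)
hep  (by R20: fen, p48, erm)
p53  (by R15: hep)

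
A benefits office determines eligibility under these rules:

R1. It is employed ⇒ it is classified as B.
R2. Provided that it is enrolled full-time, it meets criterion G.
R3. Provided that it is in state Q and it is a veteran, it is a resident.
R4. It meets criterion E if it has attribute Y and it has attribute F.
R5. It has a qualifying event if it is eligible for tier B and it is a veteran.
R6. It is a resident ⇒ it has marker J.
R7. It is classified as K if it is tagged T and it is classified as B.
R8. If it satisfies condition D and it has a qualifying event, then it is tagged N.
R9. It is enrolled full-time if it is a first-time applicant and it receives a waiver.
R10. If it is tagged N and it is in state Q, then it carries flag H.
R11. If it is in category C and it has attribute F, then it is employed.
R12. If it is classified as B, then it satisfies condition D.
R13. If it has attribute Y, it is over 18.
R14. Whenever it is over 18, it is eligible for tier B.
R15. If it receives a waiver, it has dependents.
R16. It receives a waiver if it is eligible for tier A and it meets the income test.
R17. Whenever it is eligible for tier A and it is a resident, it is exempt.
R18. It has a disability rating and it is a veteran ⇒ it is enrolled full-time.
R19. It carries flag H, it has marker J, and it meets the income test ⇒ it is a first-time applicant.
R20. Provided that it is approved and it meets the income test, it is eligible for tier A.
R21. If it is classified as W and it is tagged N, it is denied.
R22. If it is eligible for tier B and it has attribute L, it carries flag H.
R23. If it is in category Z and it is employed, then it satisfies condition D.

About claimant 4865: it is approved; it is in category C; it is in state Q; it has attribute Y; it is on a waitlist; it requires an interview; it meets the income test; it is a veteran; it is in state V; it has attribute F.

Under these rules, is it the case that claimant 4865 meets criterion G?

Yes

By R3 (it is in state Q, it is a veteran): it is a resident.
By R6 (it is a resident): it has marker J.
By R11 (it is in category C, it has attribute F): it is employed.
By R13 (it has attribute Y): it is over 18.
By R14 (it is over 18): it is eligible for tier B.
By R20 (it is approved, it meets the income test): it is eligible for tier A.
By R1 (it is employed): it is classified as B.
By R5 (it is eligible for tier B, it is a veteran): it has a qualifying event.
By R12 (it is classified as B): it satisfies condition D.
By R16 (it is eligible for tier A, it meets the income test): it receives a waiver.
By R8 (it satisfies condition D, it has a qualifying event): it is tagged N.
By R10 (it is tagged N, it is in state Q): it carries flag H.
By R19 (it carries flag H, it has marker J, it meets the income test): it is a first-time applicant.
By R9 (it is a first-time applicant, it receives a waiver): it is enrolled full-time.
By R2 (it is enrolled full-time): it meets criterion G.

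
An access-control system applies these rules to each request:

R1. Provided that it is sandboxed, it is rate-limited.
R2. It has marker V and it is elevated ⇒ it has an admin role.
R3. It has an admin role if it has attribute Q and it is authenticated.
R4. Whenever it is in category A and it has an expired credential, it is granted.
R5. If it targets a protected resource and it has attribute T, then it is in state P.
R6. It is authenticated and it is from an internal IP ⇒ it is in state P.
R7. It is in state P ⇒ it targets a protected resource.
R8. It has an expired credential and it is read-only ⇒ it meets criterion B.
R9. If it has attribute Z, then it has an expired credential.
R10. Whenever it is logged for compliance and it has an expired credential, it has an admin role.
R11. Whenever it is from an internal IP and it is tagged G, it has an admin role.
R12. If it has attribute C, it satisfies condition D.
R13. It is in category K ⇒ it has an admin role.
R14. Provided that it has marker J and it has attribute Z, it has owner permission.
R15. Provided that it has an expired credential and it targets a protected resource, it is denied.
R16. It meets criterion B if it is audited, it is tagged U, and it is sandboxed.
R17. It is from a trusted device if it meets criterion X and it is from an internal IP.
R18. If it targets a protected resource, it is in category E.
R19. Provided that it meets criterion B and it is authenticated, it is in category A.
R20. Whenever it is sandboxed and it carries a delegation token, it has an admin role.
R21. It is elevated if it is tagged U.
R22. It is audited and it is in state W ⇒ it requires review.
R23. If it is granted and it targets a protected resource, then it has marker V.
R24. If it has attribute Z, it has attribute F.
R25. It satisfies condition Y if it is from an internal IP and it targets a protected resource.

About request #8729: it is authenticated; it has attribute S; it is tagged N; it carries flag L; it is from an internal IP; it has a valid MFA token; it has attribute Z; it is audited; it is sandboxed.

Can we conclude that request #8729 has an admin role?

Forward chaining from the given facts derives: is rate-limited, is in state P, targets a protected resource, has an expired credential, is denied, is in category E, has attribute F, satisfies condition Y.
Rules concluding "it has an admin role": R2 needs "it has marker V"; R3 needs "it has attribute Q"; R10 needs "it is logged for compliance"; R11 needs "it is tagged G"; R13 needs "it is in category K"; R20 needs "it carries a delegation token" — none of these are established.

No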